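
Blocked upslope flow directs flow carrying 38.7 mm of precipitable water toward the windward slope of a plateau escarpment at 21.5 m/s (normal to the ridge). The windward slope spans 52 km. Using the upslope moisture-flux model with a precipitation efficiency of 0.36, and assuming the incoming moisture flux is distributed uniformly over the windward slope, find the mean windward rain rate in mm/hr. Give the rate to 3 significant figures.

Incoming column moisture flux per unit ridge length: F = V × PW = 21.5 × 38.7 = 832.05 mm·m/s.
Spread over the 52 km slope with efficiency ε = 0.36: R = ε·F/W = 0.36 × 832.05 / 52000 m = 5.760e-03 mm/s.
R = 5.760e-03 × 3600 = 20.7 mm/hr.

R ≈ 20.7 mm/hr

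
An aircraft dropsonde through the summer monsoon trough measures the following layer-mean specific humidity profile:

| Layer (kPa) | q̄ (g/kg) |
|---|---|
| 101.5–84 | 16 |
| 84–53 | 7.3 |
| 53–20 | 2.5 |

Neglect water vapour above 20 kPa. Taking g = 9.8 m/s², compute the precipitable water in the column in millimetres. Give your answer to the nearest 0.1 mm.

Precipitable water is the column-integrated vapour mass per unit area: PW = (1/g) Σ q̄ Δp, with q in kg/kg and Δp in Pa (1 kg/m² of water = 1 mm).
Layer 101.5–84 kPa: Δp = 175 hPa = 17500 Pa, q̄ = 0.016 kg/kg → 0.016 × 17500 / 9.8 = 28.57 mm
Layer 84–53 kPa: Δp = 310 hPa = 31000 Pa, q̄ = 0.0073 kg/kg → 0.0073 × 31000 / 9.8 = 23.09 mm
Layer 53–20 kPa: Δp = 330 hPa = 33000 Pa, q̄ = 0.0025 kg/kg → 0.0025 × 33000 / 9.8 = 8.42 mm
PW = 28.57 + 23.09 + 8.42 = 60.08 ≈ 60.1 mm.

PW ≈ 60.1 mm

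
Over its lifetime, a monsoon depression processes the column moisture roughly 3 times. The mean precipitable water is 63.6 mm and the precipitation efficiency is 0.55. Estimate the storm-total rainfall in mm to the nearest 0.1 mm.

Each cycle deposits ε × PW = 0.55 × 63.6 = 34.98 mm.
Over 3 cycles: 3 × 34.98 = 104.9 mm.

rainfall ≈ 104.9 mm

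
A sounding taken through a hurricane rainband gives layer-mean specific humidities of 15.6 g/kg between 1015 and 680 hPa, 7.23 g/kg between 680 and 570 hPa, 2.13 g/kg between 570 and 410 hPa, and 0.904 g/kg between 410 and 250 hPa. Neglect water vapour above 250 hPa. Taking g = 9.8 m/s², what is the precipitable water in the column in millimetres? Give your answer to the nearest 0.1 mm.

PW ≈ 66.4 mm

Precipitable water is the column-integrated vapour mass per unit area: PW = (1/g) Σ q̄ Δp, with q in kg/kg and Δp in Pa (1 kg/m² of water = 1 mm).
Layer 1015–680 hPa: Δp = 335 hPa = 33500 Pa, q̄ = 0.0156 kg/kg → 0.0156 × 33500 / 9.8 = 53.33 mm
Layer 680–570 hPa: Δp = 110 hPa = 11000 Pa, q̄ = 0.00723 kg/kg → 0.00723 × 11000 / 9.8 = 8.12 mm
Layer 570–410 hPa: Δp = 160 hPa = 16000 Pa, q̄ = 0.00213 kg/kg → 0.00213 × 16000 / 9.8 = 3.48 mm
Layer 410–250 hPa: Δp = 160 hPa = 16000 Pa, q̄ = 0.000904 kg/kg → 0.000904 × 16000 / 9.8 = 1.48 mm
PW = 53.33 + 8.12 + 3.48 + 1.48 = 66.41 ≈ 66.4 mm.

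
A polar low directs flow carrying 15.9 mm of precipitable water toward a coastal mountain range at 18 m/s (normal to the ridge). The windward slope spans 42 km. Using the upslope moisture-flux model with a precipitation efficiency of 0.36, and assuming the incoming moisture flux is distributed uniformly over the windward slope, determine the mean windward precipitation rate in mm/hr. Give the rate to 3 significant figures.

R ≈ 8.83 mm/hr

Incoming column moisture flux per unit ridge length: F = V × PW = 18 × 15.9 = 286.2 mm·m/s.
Spread over the 42 km slope with efficiency ε = 0.36: R = ε·F/W = 0.36 × 286.2 / 42000 m = 2.453e-03 mm/s.
R = 2.453e-03 × 3600 = 8.83 mm/hr.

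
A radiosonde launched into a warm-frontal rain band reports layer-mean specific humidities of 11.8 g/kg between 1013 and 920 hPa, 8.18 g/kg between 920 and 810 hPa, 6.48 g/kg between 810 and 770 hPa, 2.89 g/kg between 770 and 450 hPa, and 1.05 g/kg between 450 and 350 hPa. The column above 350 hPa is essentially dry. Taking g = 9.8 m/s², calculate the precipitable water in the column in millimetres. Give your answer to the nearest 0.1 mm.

PW ≈ 33.5 mm

Precipitable water is the column-integrated vapour mass per unit area: PW = (1/g) Σ q̄ Δp, with q in kg/kg and Δp in Pa (1 kg/m² of water = 1 mm).
Layer 1013–920 hPa: Δp = 93 hPa = 9300 Pa, q̄ = 0.0118 kg/kg → 0.0118 × 9300 / 9.8 = 11.20 mm
Layer 920–810 hPa: Δp = 110 hPa = 11000 Pa, q̄ = 0.00818 kg/kg → 0.00818 × 11000 / 9.8 = 9.18 mm
Layer 810–770 hPa: Δp = 40 hPa = 4000 Pa, q̄ = 0.00648 kg/kg → 0.00648 × 4000 / 9.8 = 2.64 mm
Layer 770–450 hPa: Δp = 320 hPa = 32000 Pa, q̄ = 0.00289 kg/kg → 0.00289 × 32000 / 9.8 = 9.44 mm
Layer 450–350 hPa: Δp = 100 hPa = 10000 Pa, q̄ = 0.00105 kg/kg → 0.00105 × 10000 / 9.8 = 1.07 mm
PW = 11.20 + 9.18 + 2.64 + 9.44 + 1.07 = 33.53 ≈ 33.5 mm.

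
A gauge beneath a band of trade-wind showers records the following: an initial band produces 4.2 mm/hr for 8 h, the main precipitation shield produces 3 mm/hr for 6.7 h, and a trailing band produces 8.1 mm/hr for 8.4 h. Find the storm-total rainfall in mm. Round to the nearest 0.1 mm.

total ≈ 121.7 mm

Total = Σ Rᵢ Δtᵢ = 4.2 × 8 + 3 × 6.7 + 8.1 × 8.4
      = 33.6 + 20.1 + 68.04 = 121.7 mm.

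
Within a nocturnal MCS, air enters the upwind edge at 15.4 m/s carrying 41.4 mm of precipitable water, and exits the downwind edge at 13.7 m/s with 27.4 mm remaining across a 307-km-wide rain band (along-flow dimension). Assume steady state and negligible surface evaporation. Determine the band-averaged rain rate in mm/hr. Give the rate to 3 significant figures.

Column moisture flux per unit crosswind length is F = V × PW.
Inflow: F_in = 15.4 × 41.4 = 637.56 mm·m/s
Outflow: F_out = 13.7 × 27.4 = 375.38 mm·m/s
Steady-state rate R = (F_in − F_out)/L = (637.56 − 375.38) / 307000 m = 8.540e-04 mm/s.
R = 8.540e-04 × 3600 = 3.07 mm/hr.

R ≈ 3.07 mm/hr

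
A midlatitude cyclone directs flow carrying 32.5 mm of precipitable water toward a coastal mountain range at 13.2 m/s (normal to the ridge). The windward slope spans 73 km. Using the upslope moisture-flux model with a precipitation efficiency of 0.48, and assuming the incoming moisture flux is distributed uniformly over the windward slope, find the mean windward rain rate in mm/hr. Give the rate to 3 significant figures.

Incoming column moisture flux per unit ridge length: F = V × PW = 13.2 × 32.5 = 429 mm·m/s.
Spread over the 73 km slope with efficiency ε = 0.48: R = ε·F/W = 0.48 × 429 / 73000 m = 2.821e-03 mm/s.
R = 2.821e-03 × 3600 = 10.2 mm/hr.

R ≈ 10.2 mm/hr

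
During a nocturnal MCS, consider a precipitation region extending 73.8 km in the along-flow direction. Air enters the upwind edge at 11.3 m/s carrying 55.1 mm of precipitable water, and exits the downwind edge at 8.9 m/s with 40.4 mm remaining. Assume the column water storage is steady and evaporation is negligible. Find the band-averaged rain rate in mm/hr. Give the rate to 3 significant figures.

R ≈ 12.8 mm/hr

Column moisture flux per unit crosswind length is F = V × PW.
Inflow: F_in = 11.3 × 55.1 = 622.63 mm·m/s
Outflow: F_out = 8.9 × 40.4 = 359.56 mm·m/s
Steady-state rate R = (F_in − F_out)/L = (622.63 − 359.56) / 73800 m = 3.565e-03 mm/s.
R = 3.565e-03 × 3600 = 12.8 mm/hr.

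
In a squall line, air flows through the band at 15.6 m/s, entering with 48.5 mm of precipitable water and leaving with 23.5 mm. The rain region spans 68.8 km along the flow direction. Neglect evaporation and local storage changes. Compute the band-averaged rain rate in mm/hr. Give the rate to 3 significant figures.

Column moisture flux per unit crosswind length is F = V × PW.
Inflow: F_in = 15.6 × 48.5 = 756.6 mm·m/s
Outflow: F_out = 15.6 × 23.5 = 366.6 mm·m/s
Steady-state rate R = (F_in − F_out)/L = (756.6 − 366.6) / 68800 m = 5.669e-03 mm/s.
R = 5.669e-03 × 3600 = 20.4 mm/hr.

R ≈ 20.4 mm/hr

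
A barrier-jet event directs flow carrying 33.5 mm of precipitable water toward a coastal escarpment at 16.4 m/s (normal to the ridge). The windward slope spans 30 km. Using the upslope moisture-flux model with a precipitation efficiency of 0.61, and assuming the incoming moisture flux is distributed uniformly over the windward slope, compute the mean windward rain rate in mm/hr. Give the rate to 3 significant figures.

R ≈ 40.2 mm/hr

Incoming column moisture flux per unit ridge length: F = V × PW = 16.4 × 33.5 = 549.4 mm·m/s.
Spread over the 30 km slope with efficiency ε = 0.61: R = ε·F/W = 0.61 × 549.4 / 30000 m = 1.117e-02 mm/s.
R = 1.117e-02 × 3600 = 40.2 mm/hr.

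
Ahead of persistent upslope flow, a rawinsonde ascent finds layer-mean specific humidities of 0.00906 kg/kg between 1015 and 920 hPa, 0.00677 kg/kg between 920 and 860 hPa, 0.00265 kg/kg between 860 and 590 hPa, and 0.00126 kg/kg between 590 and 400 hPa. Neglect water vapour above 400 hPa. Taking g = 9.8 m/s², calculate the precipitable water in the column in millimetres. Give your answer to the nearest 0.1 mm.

PW ≈ 22.7 mm

Precipitable water is the column-integrated vapour mass per unit area: PW = (1/g) Σ q̄ Δp, with q in kg/kg and Δp in Pa (1 kg/m² of water = 1 mm).
Layer 1015–920 hPa: Δp = 95 hPa = 9500 Pa, q̄ = 0.00906 kg/kg → 0.00906 × 9500 / 9.8 = 8.78 mm
Layer 920–860 hPa: Δp = 60 hPa = 6000 Pa, q̄ = 0.00677 kg/kg → 0.00677 × 6000 / 9.8 = 4.14 mm
Layer 860–590 hPa: Δp = 270 hPa = 27000 Pa, q̄ = 0.00265 kg/kg → 0.00265 × 27000 / 9.8 = 7.30 mm
Layer 590–400 hPa: Δp = 190 hPa = 19000 Pa, q̄ = 0.00126 kg/kg → 0.00126 × 19000 / 9.8 = 2.44 mm
PW = 8.78 + 4.14 + 7.30 + 2.44 = 22.66 ≈ 22.7 mm.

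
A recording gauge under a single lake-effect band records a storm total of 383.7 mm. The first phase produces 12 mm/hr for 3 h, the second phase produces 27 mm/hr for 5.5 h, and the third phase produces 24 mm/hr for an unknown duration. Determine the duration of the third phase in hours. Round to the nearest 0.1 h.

duration ≈ 8.3 h

Known phases: 12 × 3 + 27 × 5.5 = 36 + 148.5 = 184.5 mm.
Remaining depth = 383.7 − 184.5 = 199.2 mm.
Duration = 199.2 / 24 = 8.3 h.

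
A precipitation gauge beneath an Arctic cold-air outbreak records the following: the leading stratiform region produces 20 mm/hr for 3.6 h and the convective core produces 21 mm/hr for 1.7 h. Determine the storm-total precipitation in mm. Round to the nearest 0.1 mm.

Total = Σ Rᵢ Δtᵢ = 20 × 3.6 + 21 × 1.7
      = 72 + 35.7 = 107.7 mm.

total ≈ 107.7 mm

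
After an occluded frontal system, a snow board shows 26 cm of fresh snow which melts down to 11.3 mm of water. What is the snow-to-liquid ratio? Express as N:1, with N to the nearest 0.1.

Ratio = snow depth / SWE = 260 mm / 11.3 mm = 23.0, i.e. 23.0:1.

ratio ≈ 23.0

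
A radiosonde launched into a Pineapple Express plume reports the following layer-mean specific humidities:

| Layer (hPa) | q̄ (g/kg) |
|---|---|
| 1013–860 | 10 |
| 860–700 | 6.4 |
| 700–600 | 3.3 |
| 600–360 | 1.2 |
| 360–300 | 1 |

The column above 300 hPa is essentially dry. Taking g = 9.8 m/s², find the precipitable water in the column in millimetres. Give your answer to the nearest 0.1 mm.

Precipitable water is the column-integrated vapour mass per unit area: PW = (1/g) Σ q̄ Δp, with q in kg/kg and Δp in Pa (1 kg/m² of water = 1 mm).
Layer 1013–860 hPa: Δp = 153 hPa = 15300 Pa, q̄ = 0.01 kg/kg → 0.01 × 15300 / 9.8 = 15.61 mm
Layer 860–700 hPa: Δp = 160 hPa = 16000 Pa, q̄ = 0.0064 kg/kg → 0.0064 × 16000 / 9.8 = 10.45 mm
Layer 700–600 hPa: Δp = 100 hPa = 10000 Pa, q̄ = 0.0033 kg/kg → 0.0033 × 10000 / 9.8 = 3.37 mm
Layer 600–360 hPa: Δp = 240 hPa = 24000 Pa, q̄ = 0.0012 kg/kg → 0.0012 × 24000 / 9.8 = 2.94 mm
Layer 360–300 hPa: Δp = 60 hPa = 6000 Pa, q̄ = 0.001 kg/kg → 0.001 × 6000 / 9.8 = 0.61 mm
PW = 15.61 + 10.45 + 3.37 + 2.94 + 0.61 = 32.98 ≈ 33.0 mm.

PW ≈ 33.0 mm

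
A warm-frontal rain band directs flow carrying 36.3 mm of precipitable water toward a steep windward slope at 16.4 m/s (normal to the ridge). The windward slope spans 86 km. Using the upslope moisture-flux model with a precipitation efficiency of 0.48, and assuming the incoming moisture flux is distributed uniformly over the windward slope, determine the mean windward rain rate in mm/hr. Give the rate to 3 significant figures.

R ≈ 12.0 mm/hr

Incoming column moisture flux per unit ridge length: F = V × PW = 16.4 × 36.3 = 595.32 mm·m/s.
Spread over the 86 km slope with efficiency ε = 0.48: R = ε·F/W = 0.48 × 595.32 / 86000 m = 3.323e-03 mm/s.
R = 3.323e-03 × 3600 = 12.0 mm/hr.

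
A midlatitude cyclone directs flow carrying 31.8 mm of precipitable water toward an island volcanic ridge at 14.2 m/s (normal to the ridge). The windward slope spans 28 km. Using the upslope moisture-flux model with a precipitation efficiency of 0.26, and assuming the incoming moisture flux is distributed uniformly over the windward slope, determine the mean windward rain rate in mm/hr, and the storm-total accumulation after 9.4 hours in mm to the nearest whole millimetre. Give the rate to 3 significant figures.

R ≈ 15.1 mm/hr; total ≈ 142 mm

Incoming column moisture flux per unit ridge length: F = V × PW = 14.2 × 31.8 = 451.56 mm·m/s.
Spread over the 28 km slope with efficiency ε = 0.26: R = ε·F/W = 0.26 × 451.56 / 28000 m = 4.193e-03 mm/s.
R = 4.193e-03 × 3600 = 15.1 mm/hr.
Over 9.4 h: total = 15.1 × 9.4 = 141.94 ≈ 142 mm.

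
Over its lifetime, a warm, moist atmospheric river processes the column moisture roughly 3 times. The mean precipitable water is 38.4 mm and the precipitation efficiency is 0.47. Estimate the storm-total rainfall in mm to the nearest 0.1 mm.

rainfall ≈ 54.1 mm

Each cycle deposits ε × PW = 0.47 × 38.4 = 18.048 mm.
Over 3 cycles: 3 × 18.048 = 54.1 mm.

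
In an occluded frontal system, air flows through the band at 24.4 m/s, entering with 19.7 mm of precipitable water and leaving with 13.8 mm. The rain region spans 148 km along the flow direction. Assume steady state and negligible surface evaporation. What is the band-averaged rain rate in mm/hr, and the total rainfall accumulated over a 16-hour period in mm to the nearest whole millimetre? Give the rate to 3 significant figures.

Column moisture flux per unit crosswind length is F = V × PW.
Inflow: F_in = 24.4 × 19.7 = 480.68 mm·m/s
Outflow: F_out = 24.4 × 13.8 = 336.72 mm·m/s
Steady-state rate R = (F_in − F_out)/L = (480.68 − 336.72) / 148000 m = 9.727e-04 mm/s.
R = 9.727e-04 × 3600 = 3.50 mm/hr.
Over 16 h: total = 3.50 × 16 = 56 mm.

R ≈ 3.50 mm/hr; total ≈ 56 mm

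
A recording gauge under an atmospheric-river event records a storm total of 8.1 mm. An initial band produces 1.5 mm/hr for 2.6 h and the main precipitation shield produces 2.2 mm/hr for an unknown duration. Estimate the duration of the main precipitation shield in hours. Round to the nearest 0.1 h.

Known phases: 1.5 × 2.6 = 3.9 mm.
Remaining depth = 8.1 − 3.9 = 4.2 mm.
Duration = 4.2 / 2.2 = 1.9 h.

duration ≈ 1.9 h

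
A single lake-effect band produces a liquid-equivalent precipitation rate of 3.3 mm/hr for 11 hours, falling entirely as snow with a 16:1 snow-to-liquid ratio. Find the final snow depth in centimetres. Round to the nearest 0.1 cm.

Liquid-equivalent depth = 3.3 × 11 = 36.3 mm.
Snow depth = 36.3 mm × 16 = 580.8 mm = 58.1 cm.

snow depth ≈ 58.1 cm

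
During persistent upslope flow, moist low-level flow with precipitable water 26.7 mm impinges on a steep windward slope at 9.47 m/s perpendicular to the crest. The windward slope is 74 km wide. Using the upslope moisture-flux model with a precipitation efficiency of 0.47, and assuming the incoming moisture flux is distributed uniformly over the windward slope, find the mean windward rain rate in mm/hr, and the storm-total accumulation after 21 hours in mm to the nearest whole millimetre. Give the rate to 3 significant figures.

R ≈ 5.78 mm/hr; total ≈ 121 mm

Incoming column moisture flux per unit ridge length: F = V × PW = 9.47 × 26.7 = 252.849 mm·m/s.
Spread over the 74 km slope with efficiency ε = 0.47: R = ε·F/W = 0.47 × 252.849 / 74000 m = 1.606e-03 mm/s.
R = 1.606e-03 × 3600 = 5.78 mm/hr.
Over 21 h: total = 5.78 × 21 = 121.38 ≈ 121 mm.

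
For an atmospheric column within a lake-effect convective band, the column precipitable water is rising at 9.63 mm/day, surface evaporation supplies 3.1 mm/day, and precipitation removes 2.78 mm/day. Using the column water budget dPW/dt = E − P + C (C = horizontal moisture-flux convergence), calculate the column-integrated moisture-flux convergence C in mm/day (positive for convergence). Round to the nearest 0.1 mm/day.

dPW/dt = +9.63 mm/day.
C = dPW/dt − E + P = (+9.63) − 3.1 + 2.78 = 9.3 mm/day.

C ≈ 9.3 mm/day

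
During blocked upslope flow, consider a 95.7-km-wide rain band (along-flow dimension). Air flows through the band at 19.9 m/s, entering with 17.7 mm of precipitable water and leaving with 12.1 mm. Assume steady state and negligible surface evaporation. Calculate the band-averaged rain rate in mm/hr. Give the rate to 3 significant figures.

Column moisture flux per unit crosswind length is F = V × PW.
Inflow: F_in = 19.9 × 17.7 = 352.23 mm·m/s
Outflow: F_out = 19.9 × 12.1 = 240.79 mm·m/s
Steady-state rate R = (F_in − F_out)/L = (352.23 − 240.79) / 95700 m = 1.164e-03 mm/s.
R = 1.164e-03 × 3600 = 4.19 mm/hr.

R ≈ 4.19 mm/hr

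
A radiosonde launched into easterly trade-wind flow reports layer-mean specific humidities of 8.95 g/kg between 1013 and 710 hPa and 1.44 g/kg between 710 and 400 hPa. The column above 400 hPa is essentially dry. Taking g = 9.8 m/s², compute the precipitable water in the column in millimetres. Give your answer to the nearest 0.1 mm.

PW ≈ 32.2 mm

Precipitable water is the column-integrated vapour mass per unit area: PW = (1/g) Σ q̄ Δp, with q in kg/kg and Δp in Pa (1 kg/m² of water = 1 mm).
Layer 1013–710 hPa: Δp = 303 hPa = 30300 Pa, q̄ = 0.00895 kg/kg → 0.00895 × 30300 / 9.8 = 27.67 mm
Layer 710–400 hPa: Δp = 310 hPa = 31000 Pa, q̄ = 0.00144 kg/kg → 0.00144 × 31000 / 9.8 = 4.56 mm
PW = 27.67 + 4.56 = 32.23 ≈ 32.2 mm.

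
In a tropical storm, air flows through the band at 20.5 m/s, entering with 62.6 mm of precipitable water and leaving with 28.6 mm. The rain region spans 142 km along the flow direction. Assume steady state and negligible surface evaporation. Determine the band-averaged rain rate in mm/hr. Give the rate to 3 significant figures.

Column moisture flux per unit crosswind length is F = V × PW.
Inflow: F_in = 20.5 × 62.6 = 1283.3 mm·m/s
Outflow: F_out = 20.5 × 28.6 = 586.3 mm·m/s
Steady-state rate R = (F_in − F_out)/L = (1283.3 − 586.3) / 142000 m = 4.908e-03 mm/s.
R = 4.908e-03 × 3600 = 17.7 mm/hr.

R ≈ 17.7 mm/hr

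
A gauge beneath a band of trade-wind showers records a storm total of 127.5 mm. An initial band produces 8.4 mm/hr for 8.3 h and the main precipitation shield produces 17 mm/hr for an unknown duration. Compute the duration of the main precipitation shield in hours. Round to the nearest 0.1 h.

Known phases: 8.4 × 8.3 = 69.72 mm.
Remaining depth = 127.5 − 69.72 = 57.78 mm.
Duration = 57.78 / 17 = 3.4 h.

duration ≈ 3.4 h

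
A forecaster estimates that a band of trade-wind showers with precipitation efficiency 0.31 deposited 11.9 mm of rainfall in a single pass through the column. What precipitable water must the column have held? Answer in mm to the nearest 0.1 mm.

PW = rainfall / ε = 11.9 / 0.31 = 38.4 mm.

PW ≈ 38.4 mm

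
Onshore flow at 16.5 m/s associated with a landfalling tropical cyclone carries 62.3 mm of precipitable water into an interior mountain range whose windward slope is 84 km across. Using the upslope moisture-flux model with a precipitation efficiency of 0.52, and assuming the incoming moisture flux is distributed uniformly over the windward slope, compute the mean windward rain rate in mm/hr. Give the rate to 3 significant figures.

Incoming column moisture flux per unit ridge length: F = V × PW = 16.5 × 62.3 = 1027.95 mm·m/s.
Spread over the 84 km slope with efficiency ε = 0.52: R = ε·F/W = 0.52 × 1027.95 / 84000 m = 6.364e-03 mm/s.
R = 6.364e-03 × 3600 = 22.9 mm/hr.

R ≈ 22.9 mm/hr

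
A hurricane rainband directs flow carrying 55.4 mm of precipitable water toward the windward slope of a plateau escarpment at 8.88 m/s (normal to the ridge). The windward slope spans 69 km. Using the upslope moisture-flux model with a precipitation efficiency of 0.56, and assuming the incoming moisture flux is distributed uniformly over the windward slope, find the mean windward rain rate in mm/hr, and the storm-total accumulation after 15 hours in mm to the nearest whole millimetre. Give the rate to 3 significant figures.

Incoming column moisture flux per unit ridge length: F = V × PW = 8.88 × 55.4 = 491.952 mm·m/s.
Spread over the 69 km slope with efficiency ε = 0.56: R = ε·F/W = 0.56 × 491.952 / 69000 m = 3.993e-03 mm/s.
R = 3.993e-03 × 3600 = 14.4 mm/hr.
Over 15 h: total = 14.4 × 15 = 216 mm.

R ≈ 14.4 mm/hr; total ≈ 216 mm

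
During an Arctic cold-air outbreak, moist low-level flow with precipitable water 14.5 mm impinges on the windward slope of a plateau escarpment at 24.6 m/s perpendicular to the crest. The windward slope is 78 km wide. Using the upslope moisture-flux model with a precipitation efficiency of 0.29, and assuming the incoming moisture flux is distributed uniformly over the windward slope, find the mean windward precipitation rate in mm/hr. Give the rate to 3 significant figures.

R ≈ 4.77 mm/hr

Incoming column moisture flux per unit ridge length: F = V × PW = 24.6 × 14.5 = 356.7 mm·m/s.
Spread over the 78 km slope with efficiency ε = 0.29: R = ε·F/W = 0.29 × 356.7 / 78000 m = 1.326e-03 mm/s.
R = 1.326e-03 × 3600 = 4.77 mm/hr.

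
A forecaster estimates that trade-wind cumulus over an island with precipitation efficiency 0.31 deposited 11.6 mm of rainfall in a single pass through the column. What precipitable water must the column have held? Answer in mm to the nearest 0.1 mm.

PW ≈ 37.4 mm

PW = rainfall / ε = 11.6 / 0.31 = 37.4 mm.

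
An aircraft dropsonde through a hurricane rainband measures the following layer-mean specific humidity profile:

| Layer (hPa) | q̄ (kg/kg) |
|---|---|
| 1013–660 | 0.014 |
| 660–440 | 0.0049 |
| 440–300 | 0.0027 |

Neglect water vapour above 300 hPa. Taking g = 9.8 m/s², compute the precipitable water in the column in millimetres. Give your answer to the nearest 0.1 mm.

Precipitable water is the column-integrated vapour mass per unit area: PW = (1/g) Σ q̄ Δp, with q in kg/kg and Δp in Pa (1 kg/m² of water = 1 mm).
Layer 1013–660 hPa: Δp = 353 hPa = 35300 Pa, q̄ = 0.014 kg/kg → 0.014 × 35300 / 9.8 = 50.43 mm
Layer 660–440 hPa: Δp = 220 hPa = 22000 Pa, q̄ = 0.0049 kg/kg → 0.0049 × 22000 / 9.8 = 11.00 mm
Layer 440–300 hPa: Δp = 140 hPa = 14000 Pa, q̄ = 0.0027 kg/kg → 0.0027 × 14000 / 9.8 = 3.86 mm
PW = 50.43 + 11.00 + 3.86 = 65.29 ≈ 65.3 mm.

PW ≈ 65.3 mm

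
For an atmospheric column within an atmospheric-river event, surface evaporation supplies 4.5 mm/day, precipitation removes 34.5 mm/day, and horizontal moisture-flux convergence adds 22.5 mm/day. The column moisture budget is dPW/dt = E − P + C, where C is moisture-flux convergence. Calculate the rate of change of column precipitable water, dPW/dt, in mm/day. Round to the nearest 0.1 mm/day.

dPW/dt = E − P + C = 4.5 − 34.5 + (22.5) = -7.5 mm/day.

dPW/dt ≈ -7.5 mm/day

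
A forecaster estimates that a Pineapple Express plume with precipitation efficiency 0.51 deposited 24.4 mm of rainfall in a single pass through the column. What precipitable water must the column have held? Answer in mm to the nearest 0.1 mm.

PW = rainfall / ε = 24.4 / 0.51 = 47.8 mm.

PW ≈ 47.8 mm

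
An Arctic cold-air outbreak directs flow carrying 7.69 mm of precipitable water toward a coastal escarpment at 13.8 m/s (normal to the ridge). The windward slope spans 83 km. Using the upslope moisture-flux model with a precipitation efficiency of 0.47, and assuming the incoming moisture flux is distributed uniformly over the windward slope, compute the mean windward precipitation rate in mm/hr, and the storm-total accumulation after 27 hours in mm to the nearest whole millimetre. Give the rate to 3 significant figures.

Incoming column moisture flux per unit ridge length: F = V × PW = 13.8 × 7.69 = 106.122 mm·m/s.
Spread over the 83 km slope with efficiency ε = 0.47: R = ε·F/W = 0.47 × 106.122 / 83000 m = 6.009e-04 mm/s.
R = 6.009e-04 × 3600 = 2.16 mm/hr.
Over 27 h: total = 2.16 × 27 = 58.32 ≈ 58 mm.

R ≈ 2.16 mm/hr; total ≈ 58 mm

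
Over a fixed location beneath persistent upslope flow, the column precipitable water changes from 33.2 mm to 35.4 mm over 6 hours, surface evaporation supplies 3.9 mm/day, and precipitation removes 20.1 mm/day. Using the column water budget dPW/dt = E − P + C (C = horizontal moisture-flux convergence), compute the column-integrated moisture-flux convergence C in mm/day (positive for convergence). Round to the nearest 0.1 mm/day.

C ≈ 25.0 mm/day

dPW/dt = (35.4 − 33.2) mm / (6/24 day) = +8.800 mm/day.
C = dPW/dt − E + P = (+8.800) − 3.9 + 20.1 = 25.0 mm/day.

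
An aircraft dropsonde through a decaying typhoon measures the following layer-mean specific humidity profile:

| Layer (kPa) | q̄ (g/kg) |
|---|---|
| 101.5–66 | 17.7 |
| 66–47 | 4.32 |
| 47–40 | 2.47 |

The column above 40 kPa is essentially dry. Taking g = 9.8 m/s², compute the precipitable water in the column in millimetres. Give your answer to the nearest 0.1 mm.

PW ≈ 74.3 mm

Precipitable water is the column-integrated vapour mass per unit area: PW = (1/g) Σ q̄ Δp, with q in kg/kg and Δp in Pa (1 kg/m² of water = 1 mm).
Layer 101.5–66 kPa: Δp = 355 hPa = 35500 Pa, q̄ = 0.0177 kg/kg → 0.0177 × 35500 / 9.8 = 64.12 mm
Layer 66–47 kPa: Δp = 190 hPa = 19000 Pa, q̄ = 0.00432 kg/kg → 0.00432 × 19000 / 9.8 = 8.38 mm
Layer 47–40 kPa: Δp = 70 hPa = 7000 Pa, q̄ = 0.00247 kg/kg → 0.00247 × 7000 / 9.8 = 1.76 mm
PW = 64.12 + 8.38 + 1.76 = 74.26 ≈ 74.3 mm.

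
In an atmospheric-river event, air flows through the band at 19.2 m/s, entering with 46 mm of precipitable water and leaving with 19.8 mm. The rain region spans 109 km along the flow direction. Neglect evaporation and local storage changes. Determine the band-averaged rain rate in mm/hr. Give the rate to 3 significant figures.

Column moisture flux per unit crosswind length is F = V × PW.
Inflow: F_in = 19.2 × 46 = 883.2 mm·m/s
Outflow: F_out = 19.2 × 19.8 = 380.16 mm·m/s
Steady-state rate R = (F_in − F_out)/L = (883.2 − 380.16) / 109000 m = 4.615e-03 mm/s.
R = 4.615e-03 × 3600 = 16.6 mm/hr.

R ≈ 16.6 mm/hr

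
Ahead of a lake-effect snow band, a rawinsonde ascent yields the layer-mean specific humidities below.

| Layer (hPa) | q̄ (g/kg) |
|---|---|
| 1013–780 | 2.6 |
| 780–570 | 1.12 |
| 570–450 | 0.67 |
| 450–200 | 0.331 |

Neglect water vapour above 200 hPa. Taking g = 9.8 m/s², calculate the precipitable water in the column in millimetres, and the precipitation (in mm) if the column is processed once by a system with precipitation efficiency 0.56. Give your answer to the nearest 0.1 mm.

Precipitable water is the column-integrated vapour mass per unit area: PW = (1/g) Σ q̄ Δp, with q in kg/kg and Δp in Pa (1 kg/m² of water = 1 mm).
Layer 1013–780 hPa: Δp = 233 hPa = 23300 Pa, q̄ = 0.0026 kg/kg → 0.0026 × 23300 / 9.8 = 6.18 mm
Layer 780–570 hPa: Δp = 210 hPa = 21000 Pa, q̄ = 0.00112 kg/kg → 0.00112 × 21000 / 9.8 = 2.40 mm
Layer 570–450 hPa: Δp = 120 hPa = 12000 Pa, q̄ = 0.00067 kg/kg → 0.00067 × 12000 / 9.8 = 0.82 mm
Layer 450–200 hPa: Δp = 250 hPa = 25000 Pa, q̄ = 0.000331 kg/kg → 0.000331 × 25000 / 9.8 = 0.84 mm
PW = 6.18 + 2.40 + 0.82 + 0.84 = 10.24 ≈ 10.2 mm.
Precipitation = ε × PW = 0.56 × 10.2 = 5.7 mm.

PW ≈ 10.2 mm; precipitation ≈ 5.7 mm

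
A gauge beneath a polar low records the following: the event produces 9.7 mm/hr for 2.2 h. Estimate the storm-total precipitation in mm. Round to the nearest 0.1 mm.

total ≈ 21.3 mm

Total = Σ Rᵢ Δtᵢ = 9.7 × 2.2
      = 21.34 = 21.3 mm.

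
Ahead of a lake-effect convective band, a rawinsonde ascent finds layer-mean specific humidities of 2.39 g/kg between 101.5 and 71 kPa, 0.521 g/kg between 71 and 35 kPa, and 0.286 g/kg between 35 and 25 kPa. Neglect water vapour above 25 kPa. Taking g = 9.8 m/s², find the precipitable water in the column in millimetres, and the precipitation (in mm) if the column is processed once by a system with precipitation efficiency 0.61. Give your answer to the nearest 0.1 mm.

PW ≈ 9.6 mm; precipitation ≈ 5.9 mm

Precipitable water is the column-integrated vapour mass per unit area: PW = (1/g) Σ q̄ Δp, with q in kg/kg and Δp in Pa (1 kg/m² of water = 1 mm).
Layer 101.5–71 kPa: Δp = 305 hPa = 30500 Pa, q̄ = 0.00239 kg/kg → 0.00239 × 30500 / 9.8 = 7.44 mm
Layer 71–35 kPa: Δp = 360 hPa = 36000 Pa, q̄ = 0.000521 kg/kg → 0.000521 × 36000 / 9.8 = 1.91 mm
Layer 35–25 kPa: Δp = 100 hPa = 10000 Pa, q̄ = 0.000286 kg/kg → 0.000286 × 10000 / 9.8 = 0.29 mm
PW = 7.44 + 1.91 + 0.29 = 9.64 ≈ 9.6 mm.
Precipitation = ε × PW = 0.61 × 9.6 = 5.9 mm.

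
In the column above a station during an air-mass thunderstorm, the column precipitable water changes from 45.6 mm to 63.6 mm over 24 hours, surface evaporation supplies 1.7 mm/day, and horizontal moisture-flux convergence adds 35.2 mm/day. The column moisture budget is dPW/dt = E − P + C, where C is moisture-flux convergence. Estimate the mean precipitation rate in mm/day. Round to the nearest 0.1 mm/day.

P ≈ 18.9 mm/day

dPW/dt = (63.6 − 45.6) mm / (24/24 day) = +18.000 mm/day.
P = E + C − dPW/dt = 1.7 + (35.2) − (+18.000) = 18.9 mm/day.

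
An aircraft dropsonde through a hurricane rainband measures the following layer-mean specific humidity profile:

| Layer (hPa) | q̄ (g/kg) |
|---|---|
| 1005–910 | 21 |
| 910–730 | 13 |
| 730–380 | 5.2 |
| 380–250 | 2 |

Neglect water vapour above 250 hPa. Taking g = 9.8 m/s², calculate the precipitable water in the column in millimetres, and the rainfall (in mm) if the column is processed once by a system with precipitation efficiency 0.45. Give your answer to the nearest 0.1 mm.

Precipitable water is the column-integrated vapour mass per unit area: PW = (1/g) Σ q̄ Δp, with q in kg/kg and Δp in Pa (1 kg/m² of water = 1 mm).
Layer 1005–910 hPa: Δp = 95 hPa = 9500 Pa, q̄ = 0.021 kg/kg → 0.021 × 9500 / 9.8 = 20.36 mm
Layer 910–730 hPa: Δp = 180 hPa = 18000 Pa, q̄ = 0.013 kg/kg → 0.013 × 18000 / 9.8 = 23.88 mm
Layer 730–380 hPa: Δp = 350 hPa = 35000 Pa, q̄ = 0.0052 kg/kg → 0.0052 × 35000 / 9.8 = 18.57 mm
Layer 380–250 hPa: Δp = 130 hPa = 13000 Pa, q̄ = 0.002 kg/kg → 0.002 × 13000 / 9.8 = 2.65 mm
PW = 20.36 + 23.88 + 18.57 + 2.65 = 65.46 ≈ 65.5 mm.
Rainfall = ε × PW = 0.45 × 65.5 = 29.5 mm.

PW ≈ 65.5 mm; rainfall ≈ 29.5 mm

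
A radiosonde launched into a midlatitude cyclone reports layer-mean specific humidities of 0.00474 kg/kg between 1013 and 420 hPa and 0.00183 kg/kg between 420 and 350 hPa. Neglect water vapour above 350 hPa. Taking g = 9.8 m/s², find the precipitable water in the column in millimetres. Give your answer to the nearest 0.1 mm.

PW ≈ 30.0 mm

Precipitable water is the column-integrated vapour mass per unit area: PW = (1/g) Σ q̄ Δp, with q in kg/kg and Δp in Pa (1 kg/m² of water = 1 mm).
Layer 1013–420 hPa: Δp = 593 hPa = 59300 Pa, q̄ = 0.00474 kg/kg → 0.00474 × 59300 / 9.8 = 28.68 mm
Layer 420–350 hPa: Δp = 70 hPa = 7000 Pa, q̄ = 0.00183 kg/kg → 0.00183 × 7000 / 9.8 = 1.31 mm
PW = 28.68 + 1.31 = 29.99 ≈ 30.0 mm.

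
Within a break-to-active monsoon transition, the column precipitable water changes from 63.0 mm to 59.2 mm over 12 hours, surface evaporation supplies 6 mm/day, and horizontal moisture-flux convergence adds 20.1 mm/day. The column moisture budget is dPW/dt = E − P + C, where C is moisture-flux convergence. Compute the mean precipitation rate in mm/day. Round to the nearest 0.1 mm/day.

P ≈ 33.7 mm/day

dPW/dt = (59.2 − 63.0) mm / (12/24 day) = -7.600 mm/day.
P = E + C − dPW/dt = 6 + (20.1) − (-7.600) = 33.7 mm/day.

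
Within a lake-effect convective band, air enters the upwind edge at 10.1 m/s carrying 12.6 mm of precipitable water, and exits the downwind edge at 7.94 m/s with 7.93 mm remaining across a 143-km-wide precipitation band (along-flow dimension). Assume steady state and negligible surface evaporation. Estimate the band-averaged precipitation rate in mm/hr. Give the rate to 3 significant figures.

Column moisture flux per unit crosswind length is F = V × PW.
Inflow: F_in = 10.1 × 12.6 = 127.26 mm·m/s
Outflow: F_out = 7.94 × 7.93 = 62.9642 mm·m/s
Steady-state rate R = (F_in − F_out)/L = (127.26 − 62.9642) / 143000 m = 4.496e-04 mm/s.
R = 4.496e-04 × 3600 = 1.62 mm/hr.

R ≈ 1.62 mm/hr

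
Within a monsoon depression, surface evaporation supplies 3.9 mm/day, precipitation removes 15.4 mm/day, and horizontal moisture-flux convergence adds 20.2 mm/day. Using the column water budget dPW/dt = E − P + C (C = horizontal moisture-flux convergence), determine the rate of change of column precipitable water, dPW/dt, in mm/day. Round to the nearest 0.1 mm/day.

dPW/dt ≈ 8.7 mm/day

dPW/dt = E − P + C = 3.9 − 15.4 + (20.2) = 8.7 mm/day.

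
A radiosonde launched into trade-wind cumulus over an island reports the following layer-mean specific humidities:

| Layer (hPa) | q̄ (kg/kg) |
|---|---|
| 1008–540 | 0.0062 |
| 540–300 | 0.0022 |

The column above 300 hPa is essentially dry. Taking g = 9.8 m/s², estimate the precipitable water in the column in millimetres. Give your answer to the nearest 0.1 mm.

PW ≈ 35.0 mm

Precipitable water is the column-integrated vapour mass per unit area: PW = (1/g) Σ q̄ Δp, with q in kg/kg and Δp in Pa (1 kg/m² of water = 1 mm).
Layer 1008–540 hPa: Δp = 468 hPa = 46800 Pa, q̄ = 0.0062 kg/kg → 0.0062 × 46800 / 9.8 = 29.61 mm
Layer 540–300 hPa: Δp = 240 hPa = 24000 Pa, q̄ = 0.0022 kg/kg → 0.0022 × 24000 / 9.8 = 5.39 mm
PW = 29.61 + 5.39 = 35.00 ≈ 35.0 mm.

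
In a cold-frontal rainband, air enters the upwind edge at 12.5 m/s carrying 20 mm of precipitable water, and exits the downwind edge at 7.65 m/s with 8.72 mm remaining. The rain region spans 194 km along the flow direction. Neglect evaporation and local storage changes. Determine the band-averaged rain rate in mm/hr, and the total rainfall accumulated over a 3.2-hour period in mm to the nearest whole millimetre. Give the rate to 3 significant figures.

R ≈ 3.40 mm/hr; total ≈ 11 mm

Column moisture flux per unit crosswind length is F = V × PW.
Inflow: F_in = 12.5 × 20 = 250 mm·m/s
Outflow: F_out = 7.65 × 8.72 = 66.708 mm·m/s
Steady-state rate R = (F_in − F_out)/L = (250 − 66.708) / 194000 m = 9.448e-04 mm/s.
R = 9.448e-04 × 3600 = 3.40 mm/hr.
Over 3.2 h: total = 3.40 × 3.2 = 10.88 ≈ 11 mm.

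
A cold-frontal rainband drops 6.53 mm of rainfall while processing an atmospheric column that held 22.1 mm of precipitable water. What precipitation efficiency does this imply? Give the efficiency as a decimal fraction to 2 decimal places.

ε ≈ 0.30

ε = rainfall / PW = 6.53 / 22.1 = 0.30.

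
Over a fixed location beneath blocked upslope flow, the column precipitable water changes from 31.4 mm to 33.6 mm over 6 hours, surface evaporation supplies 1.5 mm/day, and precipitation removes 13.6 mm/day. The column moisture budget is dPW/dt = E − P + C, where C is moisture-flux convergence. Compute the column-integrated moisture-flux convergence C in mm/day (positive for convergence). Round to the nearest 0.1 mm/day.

dPW/dt = (33.6 − 31.4) mm / (6/24 day) = +8.800 mm/day.
C = dPW/dt − E + P = (+8.800) − 1.5 + 13.6 = 20.9 mm/day.

C ≈ 20.9 mm/day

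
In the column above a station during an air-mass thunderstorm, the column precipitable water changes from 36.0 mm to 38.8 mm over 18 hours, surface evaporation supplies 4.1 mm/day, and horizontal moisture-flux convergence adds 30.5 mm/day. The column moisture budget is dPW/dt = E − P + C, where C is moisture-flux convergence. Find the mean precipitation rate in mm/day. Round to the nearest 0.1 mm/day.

P ≈ 30.9 mm/day

dPW/dt = (38.8 − 36.0) mm / (18/24 day) = +3.733 mm/day.
P = E + C − dPW/dt = 4.1 + (30.5) − (+3.733) = 30.9 mm/day.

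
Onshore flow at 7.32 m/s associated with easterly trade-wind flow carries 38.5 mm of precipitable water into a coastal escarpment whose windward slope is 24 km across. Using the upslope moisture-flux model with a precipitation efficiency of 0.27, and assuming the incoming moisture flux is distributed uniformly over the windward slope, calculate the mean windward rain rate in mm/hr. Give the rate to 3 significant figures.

Incoming column moisture flux per unit ridge length: F = V × PW = 7.32 × 38.5 = 281.82 mm·m/s.
Spread over the 24 km slope with efficiency ε = 0.27: R = ε·F/W = 0.27 × 281.82 / 24000 m = 3.170e-03 mm/s.
R = 3.170e-03 × 3600 = 11.4 mm/hr.

R ≈ 11.4 mm/hr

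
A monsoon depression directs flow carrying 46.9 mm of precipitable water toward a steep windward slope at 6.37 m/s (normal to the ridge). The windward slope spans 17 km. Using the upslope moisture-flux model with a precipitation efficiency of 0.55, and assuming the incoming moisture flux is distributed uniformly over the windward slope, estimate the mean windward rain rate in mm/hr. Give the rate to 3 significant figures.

R ≈ 34.8 mm/hr

Incoming column moisture flux per unit ridge length: F = V × PW = 6.37 × 46.9 = 298.753 mm·m/s.
Spread over the 17 km slope with efficiency ε = 0.55: R = ε·F/W = 0.55 × 298.753 / 17000 m = 9.666e-03 mm/s.
R = 9.666e-03 × 3600 = 34.8 mm/hr.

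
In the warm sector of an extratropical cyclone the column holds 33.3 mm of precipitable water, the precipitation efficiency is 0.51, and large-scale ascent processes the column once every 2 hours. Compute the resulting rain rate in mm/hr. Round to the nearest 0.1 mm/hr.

R ≈ 8.5 mm/hr

Each overturning extracts ε × PW = 0.51 × 33.3 = 16.983 mm.
Rate = ε·PW / τ = 16.983 / 2 h = 8.5 mm/hr.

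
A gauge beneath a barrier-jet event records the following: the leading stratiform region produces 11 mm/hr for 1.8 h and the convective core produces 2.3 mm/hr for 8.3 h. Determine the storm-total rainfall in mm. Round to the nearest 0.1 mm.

Total = Σ Rᵢ Δtᵢ = 11 × 1.8 + 2.3 × 8.3
      = 19.8 + 19.09 = 38.9 mm.

total ≈ 38.9 mm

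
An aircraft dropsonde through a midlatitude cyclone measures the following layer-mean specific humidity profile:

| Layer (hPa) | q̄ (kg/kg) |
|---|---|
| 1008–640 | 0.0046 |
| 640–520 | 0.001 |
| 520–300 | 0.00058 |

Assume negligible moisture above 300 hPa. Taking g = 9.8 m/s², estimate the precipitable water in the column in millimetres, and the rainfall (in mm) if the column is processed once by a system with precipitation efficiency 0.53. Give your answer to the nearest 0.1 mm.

Precipitable water is the column-integrated vapour mass per unit area: PW = (1/g) Σ q̄ Δp, with q in kg/kg and Δp in Pa (1 kg/m² of water = 1 mm).
Layer 1008–640 hPa: Δp = 368 hPa = 36800 Pa, q̄ = 0.0046 kg/kg → 0.0046 × 36800 / 9.8 = 17.27 mm
Layer 640–520 hPa: Δp = 120 hPa = 12000 Pa, q̄ = 0.001 kg/kg → 0.001 × 12000 / 9.8 = 1.22 mm
Layer 520–300 hPa: Δp = 220 hPa = 22000 Pa, q̄ = 0.00058 kg/kg → 0.00058 × 22000 / 9.8 = 1.30 mm
PW = 17.27 + 1.22 + 1.30 = 19.79 ≈ 19.8 mm.
Rainfall = ε × PW = 0.53 × 19.8 = 10.5 mm.

PW ≈ 19.8 mm; rainfall ≈ 10.5 mm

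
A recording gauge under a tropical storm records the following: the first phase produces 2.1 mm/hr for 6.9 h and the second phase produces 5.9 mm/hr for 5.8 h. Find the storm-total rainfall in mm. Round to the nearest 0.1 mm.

Total = Σ Rᵢ Δtᵢ = 2.1 × 6.9 + 5.9 × 5.8
      = 14.49 + 34.22 = 48.7 mm.

total ≈ 48.7 mm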